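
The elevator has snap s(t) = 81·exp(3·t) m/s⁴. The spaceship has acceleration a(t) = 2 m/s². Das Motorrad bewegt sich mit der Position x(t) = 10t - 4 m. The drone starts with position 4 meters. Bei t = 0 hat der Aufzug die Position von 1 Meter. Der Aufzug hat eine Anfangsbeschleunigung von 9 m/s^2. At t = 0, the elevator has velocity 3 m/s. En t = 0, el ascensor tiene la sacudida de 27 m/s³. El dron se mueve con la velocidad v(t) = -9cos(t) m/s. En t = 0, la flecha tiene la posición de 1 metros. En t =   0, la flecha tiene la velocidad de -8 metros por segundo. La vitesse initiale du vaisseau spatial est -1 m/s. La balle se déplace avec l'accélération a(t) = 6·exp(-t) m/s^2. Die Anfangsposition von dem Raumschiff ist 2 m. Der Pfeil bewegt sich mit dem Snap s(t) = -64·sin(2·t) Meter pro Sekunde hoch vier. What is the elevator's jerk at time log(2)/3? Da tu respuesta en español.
Debemos encontrar la antiderivada de nuestra ecuación del snap s(t) = 81·exp(3·t) 1 vez. La antiderivada del snap, con j(0) = 27, da la sacudida: j(t) = 27·exp(3·t). Tenemos la sacudida j(t) = 27·exp(3·t). Sustituyendo t = log(2)/3: j(log(2)/3) = 54.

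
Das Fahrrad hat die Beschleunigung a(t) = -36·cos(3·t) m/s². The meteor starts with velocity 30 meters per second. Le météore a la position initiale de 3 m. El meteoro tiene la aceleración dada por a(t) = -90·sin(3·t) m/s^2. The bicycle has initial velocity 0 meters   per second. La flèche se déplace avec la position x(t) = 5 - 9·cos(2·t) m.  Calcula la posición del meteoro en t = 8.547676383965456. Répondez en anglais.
Starting from acceleration a(t) = -90·sin(3·t), we take 2 integrals. The antiderivative of acceleration is velocity. Using v(0) = 30, we get v(t) = 30·cos(3·t). Integrating velocity and using the initial condition x(0) = 3, we get x(t) = 10·sin(3·t) + 3. Using x(t) = 10·sin(3·t) + 3 and substituting t = 8.547676383965456, we find x = 7.88428510016791.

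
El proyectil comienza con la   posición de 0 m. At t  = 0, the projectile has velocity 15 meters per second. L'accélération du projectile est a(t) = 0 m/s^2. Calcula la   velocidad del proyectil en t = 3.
Debemos encontrar la antiderivada de nuestra ecuación de la aceleración a(t) = 0 1 vez. Integrando la aceleración y usando la condición inicial v(0) = 15, obtenemos v(t) = 15. De la ecuación de la velocidad v(t) = 15, sustituimos t = 3 para obtener v = 15.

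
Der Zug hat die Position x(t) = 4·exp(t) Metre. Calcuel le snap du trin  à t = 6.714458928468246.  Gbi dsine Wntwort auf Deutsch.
Um dies zu lösen, müssen wir 4 Ableitungen unserer Gleichung für die Position x(t) = 4·exp(t) nehmen. Mit d/dt von x(t) finden wir v(t) = 4·exp(t). Mit d/dt von v(t) finden wir a(t) = 4·exp(t). Mit d/dt von a(t) finden wir j(t) = 4·exp(t). Die Ableitung von dem Ruck ergibt den Snap: s(t) = 4·exp(t). Mit s(t) = 4·exp(t) und Einsetzen von t = 6.714458928468246, finden wir s = 3296.95069873320.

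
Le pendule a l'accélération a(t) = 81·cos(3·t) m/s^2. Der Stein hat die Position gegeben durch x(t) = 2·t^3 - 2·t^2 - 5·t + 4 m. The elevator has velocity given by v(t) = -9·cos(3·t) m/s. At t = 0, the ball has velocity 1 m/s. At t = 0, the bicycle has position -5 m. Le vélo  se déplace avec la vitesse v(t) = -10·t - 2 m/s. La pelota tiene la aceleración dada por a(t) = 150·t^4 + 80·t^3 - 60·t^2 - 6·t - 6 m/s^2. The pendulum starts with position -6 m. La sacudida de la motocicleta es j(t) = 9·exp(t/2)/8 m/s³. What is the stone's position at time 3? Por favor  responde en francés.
De l'équation de la position x(t) = 2·t^3 - 2·t^2 - 5·t + 4, nous substituons t = 3 pour obtenir x = 25.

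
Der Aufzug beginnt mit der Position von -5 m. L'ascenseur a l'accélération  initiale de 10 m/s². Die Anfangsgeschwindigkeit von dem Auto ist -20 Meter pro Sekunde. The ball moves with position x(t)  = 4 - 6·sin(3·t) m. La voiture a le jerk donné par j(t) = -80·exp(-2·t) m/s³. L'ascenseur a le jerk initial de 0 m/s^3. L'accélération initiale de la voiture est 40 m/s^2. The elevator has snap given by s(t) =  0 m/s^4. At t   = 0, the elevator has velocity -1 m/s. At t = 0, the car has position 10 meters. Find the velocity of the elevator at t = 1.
To find the answer, we compute 3 integrals of s(t) = 0. The integral of snap is jerk. Using j(0) = 0, we get j(t) = 0. Finding the integral of j(t) and using a(0) = 10: a(t) = 10. Integrating acceleration and using the initial condition v(0) = -1, we get v(t) = 10·t - 1. We have velocity v(t) = 10·t - 1. Substituting t = 1: v(1) = 9.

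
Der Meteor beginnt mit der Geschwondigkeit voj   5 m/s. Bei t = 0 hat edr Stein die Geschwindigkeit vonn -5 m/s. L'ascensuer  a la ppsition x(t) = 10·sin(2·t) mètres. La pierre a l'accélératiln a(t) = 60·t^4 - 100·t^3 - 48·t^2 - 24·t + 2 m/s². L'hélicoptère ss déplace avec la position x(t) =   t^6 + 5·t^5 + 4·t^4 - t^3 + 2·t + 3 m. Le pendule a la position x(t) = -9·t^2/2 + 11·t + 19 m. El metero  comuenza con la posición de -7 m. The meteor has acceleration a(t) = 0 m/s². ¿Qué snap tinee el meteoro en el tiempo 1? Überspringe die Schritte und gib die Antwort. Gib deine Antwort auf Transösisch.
Le snap à t = 1 est s = 0.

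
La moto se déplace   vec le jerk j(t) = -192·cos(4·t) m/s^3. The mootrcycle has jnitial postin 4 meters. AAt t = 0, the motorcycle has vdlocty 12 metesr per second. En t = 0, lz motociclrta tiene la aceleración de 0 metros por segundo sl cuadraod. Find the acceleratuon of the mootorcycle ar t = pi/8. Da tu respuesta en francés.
En partant du jerk j(t) = -192·cos(4·t), nous prenons 1 intégrale. En prenant ∫j(t)dt et en appliquant a(0) = 0, nous trouvons a(t) = -48·sin(4·t). De l'équation de l'accélération a(t) = -48·sin(4·t), nous substituons t = pi/8 pour obtenir a = -48.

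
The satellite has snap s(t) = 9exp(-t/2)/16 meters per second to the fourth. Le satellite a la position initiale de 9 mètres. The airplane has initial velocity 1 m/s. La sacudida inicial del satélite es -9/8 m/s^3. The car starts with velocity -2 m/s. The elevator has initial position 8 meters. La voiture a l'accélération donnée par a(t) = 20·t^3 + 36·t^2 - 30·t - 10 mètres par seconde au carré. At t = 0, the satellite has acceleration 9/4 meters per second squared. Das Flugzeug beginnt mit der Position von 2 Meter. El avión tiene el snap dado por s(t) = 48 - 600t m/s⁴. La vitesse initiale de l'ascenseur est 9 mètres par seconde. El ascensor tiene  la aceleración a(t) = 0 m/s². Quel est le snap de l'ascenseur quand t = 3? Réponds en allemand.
Ausgehend von der Beschleunigung a(t) = 0, nehmen wir 2 Ableitungen. Mit d/dt von a(t) finden wir j(t) = 0. Die Ableitung von dem Ruck ergibt den Snap: s(t) = 0. Mit s(t) = 0 und Einsetzen von t = 3, finden wir s = 0.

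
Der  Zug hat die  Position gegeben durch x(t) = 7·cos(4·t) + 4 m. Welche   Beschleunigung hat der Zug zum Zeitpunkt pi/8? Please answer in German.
Wir müssen unsere Gleichung für die Position x(t) = 7·cos(4·t) + 4 2-mal ableiten. Durch Ableiten von der Position erhalten wir die Geschwindigkeit: v(t) = -28·sin(4·t). Mit d/dt von v(t) finden wir a(t) = -112·cos(4·t). Wir haben die Beschleunigung a(t) = -112·cos(4·t). Durch Einsetzen von t = pi/8: a(pi/8) = 0.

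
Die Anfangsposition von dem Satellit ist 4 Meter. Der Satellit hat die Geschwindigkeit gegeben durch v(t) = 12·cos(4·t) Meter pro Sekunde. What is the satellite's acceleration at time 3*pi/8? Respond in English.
We must differentiate our velocity equation v(t) = 12·cos(4·t) 1 time. Taking d/dt of v(t), we find a(t) = -48·sin(4·t). From the given acceleration equation a(t) = -48·sin(4·t), we substitute t = 3*pi/8 to get a = 48.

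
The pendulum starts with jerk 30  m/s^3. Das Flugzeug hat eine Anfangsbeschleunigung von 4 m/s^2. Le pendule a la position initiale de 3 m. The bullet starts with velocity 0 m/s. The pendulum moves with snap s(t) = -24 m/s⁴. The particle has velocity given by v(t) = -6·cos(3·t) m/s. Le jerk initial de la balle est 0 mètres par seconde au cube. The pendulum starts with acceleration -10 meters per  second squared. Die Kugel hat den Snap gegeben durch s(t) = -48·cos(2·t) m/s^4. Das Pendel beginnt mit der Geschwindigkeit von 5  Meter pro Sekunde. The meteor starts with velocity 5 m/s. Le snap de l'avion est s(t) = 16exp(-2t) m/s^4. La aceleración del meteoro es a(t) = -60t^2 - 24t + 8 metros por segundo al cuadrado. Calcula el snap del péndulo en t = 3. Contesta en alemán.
Aus der Gleichung für den Snap s(t) = -24, setzen wir t = 3 ein und erhalten s = -24.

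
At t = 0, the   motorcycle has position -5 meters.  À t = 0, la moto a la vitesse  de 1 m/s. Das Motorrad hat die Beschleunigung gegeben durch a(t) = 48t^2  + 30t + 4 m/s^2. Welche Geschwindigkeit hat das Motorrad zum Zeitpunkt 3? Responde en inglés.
To solve this, we need to take 1 integral of our acceleration equation a(t) = 48·t^2 + 30·t + 4. Integrating acceleration and using the initial condition v(0) = 1, we get v(t) = 16·t^3 + 15·t^2 + 4·t + 1. We have velocity v(t) = 16·t^3 + 15·t^2 + 4·t + 1. Substituting t = 3: v(3) = 580.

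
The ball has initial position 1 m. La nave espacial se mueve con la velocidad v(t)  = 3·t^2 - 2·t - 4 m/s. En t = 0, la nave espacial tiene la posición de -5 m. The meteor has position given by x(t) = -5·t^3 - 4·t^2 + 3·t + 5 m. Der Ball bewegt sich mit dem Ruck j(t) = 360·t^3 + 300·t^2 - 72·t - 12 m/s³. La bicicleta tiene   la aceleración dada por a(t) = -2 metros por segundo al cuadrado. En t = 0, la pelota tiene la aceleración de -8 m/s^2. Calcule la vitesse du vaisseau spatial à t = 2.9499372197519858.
Nous avons la vitesse v(t) = 3·t^2 - 2·t - 4. En substituant t = 2.9499372197519858: v(2.9499372197519858) = 16.2065143619303.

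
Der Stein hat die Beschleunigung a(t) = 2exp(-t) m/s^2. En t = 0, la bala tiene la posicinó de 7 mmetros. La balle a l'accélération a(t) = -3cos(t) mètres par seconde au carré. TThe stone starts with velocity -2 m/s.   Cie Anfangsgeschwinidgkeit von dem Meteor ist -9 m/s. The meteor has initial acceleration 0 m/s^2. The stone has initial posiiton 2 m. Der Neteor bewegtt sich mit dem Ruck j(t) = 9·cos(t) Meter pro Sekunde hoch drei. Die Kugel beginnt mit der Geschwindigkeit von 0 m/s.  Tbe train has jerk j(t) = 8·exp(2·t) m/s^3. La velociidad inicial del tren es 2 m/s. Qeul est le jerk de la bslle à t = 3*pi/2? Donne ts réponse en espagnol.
Partiendo de la aceleración a(t) = -3·cos(t), tomamos 1 derivada. Derivando la aceleración, obtenemos la sacudida: j(t) = 3·sin(t). Tenemos la sacudida j(t) = 3·sin(t). Sustituyendo t = 3*pi/2: j(3*pi/2) = -3.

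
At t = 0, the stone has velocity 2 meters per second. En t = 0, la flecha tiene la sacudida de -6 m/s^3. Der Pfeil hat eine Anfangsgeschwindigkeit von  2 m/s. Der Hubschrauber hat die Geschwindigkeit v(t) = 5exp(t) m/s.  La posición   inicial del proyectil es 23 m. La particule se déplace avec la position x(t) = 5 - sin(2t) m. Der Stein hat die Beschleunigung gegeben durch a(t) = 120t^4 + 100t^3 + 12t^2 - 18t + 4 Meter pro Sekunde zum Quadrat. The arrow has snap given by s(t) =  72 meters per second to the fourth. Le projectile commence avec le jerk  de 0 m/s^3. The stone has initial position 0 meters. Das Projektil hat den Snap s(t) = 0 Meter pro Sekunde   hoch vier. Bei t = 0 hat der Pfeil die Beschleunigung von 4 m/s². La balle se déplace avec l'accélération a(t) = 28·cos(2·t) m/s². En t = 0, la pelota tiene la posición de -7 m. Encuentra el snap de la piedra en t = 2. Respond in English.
We must differentiate our acceleration equation a(t) = 120·t^4 + 100·t^3 + 12·t^2 - 18·t + 4 2 times. The derivative of acceleration gives jerk: j(t) = 480·t^3 + 300·t^2 + 24·t - 18. The derivative of jerk gives snap: s(t) = 1440·t^2 + 600·t + 24. Using s(t) = 1440·t^2 + 600·t + 24 and substituting t = 2, we find s = 6984.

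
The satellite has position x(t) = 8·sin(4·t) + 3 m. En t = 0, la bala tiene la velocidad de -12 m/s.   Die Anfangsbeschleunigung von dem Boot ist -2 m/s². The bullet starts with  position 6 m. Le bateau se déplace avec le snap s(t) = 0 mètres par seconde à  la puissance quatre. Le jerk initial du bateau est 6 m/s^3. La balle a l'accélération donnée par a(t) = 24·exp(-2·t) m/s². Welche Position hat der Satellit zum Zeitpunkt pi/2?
Aus der Gleichung für die Position x(t) = 8·sin(4·t) + 3, setzen wir t = pi/2 ein und erhalten x = 3.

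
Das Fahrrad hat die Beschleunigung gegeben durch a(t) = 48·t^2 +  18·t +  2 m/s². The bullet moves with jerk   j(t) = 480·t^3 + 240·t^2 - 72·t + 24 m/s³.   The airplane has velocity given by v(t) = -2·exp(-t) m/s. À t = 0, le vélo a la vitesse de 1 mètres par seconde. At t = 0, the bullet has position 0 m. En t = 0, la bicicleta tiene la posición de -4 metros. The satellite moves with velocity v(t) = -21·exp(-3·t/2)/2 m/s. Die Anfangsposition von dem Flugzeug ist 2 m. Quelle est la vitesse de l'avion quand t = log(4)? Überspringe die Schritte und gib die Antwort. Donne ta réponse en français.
À t = log(4), v = -1/2.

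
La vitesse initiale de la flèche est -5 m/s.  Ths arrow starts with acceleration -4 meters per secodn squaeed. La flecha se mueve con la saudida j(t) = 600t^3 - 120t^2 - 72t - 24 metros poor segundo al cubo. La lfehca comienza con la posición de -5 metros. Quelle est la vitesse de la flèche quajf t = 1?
Nous devons intégrer notre équation du jerk j(t) = 600·t^3 - 120·t^2 - 72·t - 24 2 fois. L'intégrale du jerk, avec a(0) = -4, donne l'accélération: a(t) = 150·t^4 - 40·t^3 - 36·t^2 - 24·t - 4. En prenant ∫a(t)dt et en appliquant v(0) = -5, nous trouvons v(t) = 30·t^5 - 10·t^4 - 12·t^3 - 12·t^2 - 4·t - 5. Nous avons la vitesse v(t) = 30·t^5 - 10·t^4 - 12·t^3 - 12·t^2 - 4·t - 5. En substituant t = 1: v(1) = -13.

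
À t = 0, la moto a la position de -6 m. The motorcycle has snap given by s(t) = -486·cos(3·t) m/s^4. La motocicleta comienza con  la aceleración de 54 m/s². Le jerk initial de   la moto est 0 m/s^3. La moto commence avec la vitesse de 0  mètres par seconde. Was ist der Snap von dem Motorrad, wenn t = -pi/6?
Aus der Gleichung für den Snap s(t) = -486·cos(3·t), setzen wir t = -pi/6 ein und erhalten s = 0.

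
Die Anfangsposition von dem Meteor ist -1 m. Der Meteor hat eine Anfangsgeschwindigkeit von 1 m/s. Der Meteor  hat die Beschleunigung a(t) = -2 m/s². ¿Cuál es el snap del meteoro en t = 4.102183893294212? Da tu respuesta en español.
Partiendo de la aceleración a(t) = -2, tomamos 2 derivadas. Tomando d/dt de a(t), encontramos j(t) = 0. La derivada de la sacudida da el snap: s(t) = 0. Usando s(t) = 0 y sustituyendo t = 4.102183893294212, encontramos s = 0.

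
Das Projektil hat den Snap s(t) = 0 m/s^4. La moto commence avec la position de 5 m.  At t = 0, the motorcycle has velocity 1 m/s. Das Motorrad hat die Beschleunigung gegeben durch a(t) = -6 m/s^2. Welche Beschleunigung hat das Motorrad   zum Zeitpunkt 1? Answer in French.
De l'équation de l'accélération a(t) = -6, nous substituons t = 1 pour obtenir a = -6.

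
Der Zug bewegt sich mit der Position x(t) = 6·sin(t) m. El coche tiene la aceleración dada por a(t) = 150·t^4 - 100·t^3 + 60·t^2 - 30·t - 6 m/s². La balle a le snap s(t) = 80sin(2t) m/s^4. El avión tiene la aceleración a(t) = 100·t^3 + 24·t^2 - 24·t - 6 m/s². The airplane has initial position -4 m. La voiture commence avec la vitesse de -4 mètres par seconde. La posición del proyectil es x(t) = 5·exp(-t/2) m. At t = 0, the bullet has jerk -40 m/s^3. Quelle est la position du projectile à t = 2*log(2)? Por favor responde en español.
Tenemos la posición x(t) = 5·exp(-t/2). Sustituyendo t = 2*log(2): x(2*log(2)) = 5/2.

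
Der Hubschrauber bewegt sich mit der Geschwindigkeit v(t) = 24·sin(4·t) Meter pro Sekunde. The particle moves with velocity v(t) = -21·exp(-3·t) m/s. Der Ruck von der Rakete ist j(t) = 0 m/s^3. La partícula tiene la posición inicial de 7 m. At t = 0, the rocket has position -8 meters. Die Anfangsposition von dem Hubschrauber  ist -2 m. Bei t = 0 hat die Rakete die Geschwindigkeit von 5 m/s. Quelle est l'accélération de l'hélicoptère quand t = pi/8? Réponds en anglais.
We must differentiate our velocity equation v(t) = 24·sin(4·t) 1 time. Differentiating velocity, we get acceleration: a(t) = 96·cos(4·t). Using a(t) = 96·cos(4·t) and substituting t = pi/8, we find a = 0.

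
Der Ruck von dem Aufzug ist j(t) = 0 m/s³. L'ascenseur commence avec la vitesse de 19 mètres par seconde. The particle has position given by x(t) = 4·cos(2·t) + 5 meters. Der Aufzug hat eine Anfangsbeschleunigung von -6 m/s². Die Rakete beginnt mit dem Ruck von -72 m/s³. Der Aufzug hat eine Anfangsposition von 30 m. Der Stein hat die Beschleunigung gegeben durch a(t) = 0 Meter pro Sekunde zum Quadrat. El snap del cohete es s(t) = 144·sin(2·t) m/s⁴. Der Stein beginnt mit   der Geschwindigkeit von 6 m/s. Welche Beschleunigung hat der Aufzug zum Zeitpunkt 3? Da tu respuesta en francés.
Pour résoudre ceci, nous devons prendre 1 intégrale de notre équation du jerk j(t) = 0. La primitive du jerk est l'accélération. En utilisant a(0) = -6, nous obtenons a(t) = -6. En utilisant a(t) = -6 et en substituant t = 3, nous trouvons a = -6.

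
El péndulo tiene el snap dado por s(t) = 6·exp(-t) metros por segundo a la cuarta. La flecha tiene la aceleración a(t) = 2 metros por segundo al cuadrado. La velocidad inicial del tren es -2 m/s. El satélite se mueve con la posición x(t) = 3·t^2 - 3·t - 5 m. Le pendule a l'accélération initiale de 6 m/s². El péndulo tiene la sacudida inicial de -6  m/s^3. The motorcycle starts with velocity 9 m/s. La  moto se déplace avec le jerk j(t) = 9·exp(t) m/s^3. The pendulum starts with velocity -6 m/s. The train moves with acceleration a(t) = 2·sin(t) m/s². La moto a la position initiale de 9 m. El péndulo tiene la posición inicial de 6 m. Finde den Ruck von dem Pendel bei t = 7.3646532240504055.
Wir müssen unsere Gleichung für den Snap s(t) = 6·exp(-t) 1-mal integrieren. Die Stammfunktion von dem Snap ist der Ruck. Mit j(0) = -6 erhalten wir j(t) = -6·exp(-t). Mit j(t) = -6·exp(-t) und Einsetzen von t = 7.3646532240504055, finden wir j = -0.00379946977521962.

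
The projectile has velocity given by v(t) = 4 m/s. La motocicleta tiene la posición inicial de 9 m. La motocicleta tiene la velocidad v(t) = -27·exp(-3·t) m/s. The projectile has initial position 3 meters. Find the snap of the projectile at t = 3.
We must differentiate our velocity equation v(t) = 4 3 times. Differentiating velocity, we get acceleration: a(t) = 0. The derivative of acceleration gives jerk: j(t) = 0. Differentiating jerk, we get snap: s(t) = 0. We have snap s(t) = 0. Substituting t = 3: s(3) = 0.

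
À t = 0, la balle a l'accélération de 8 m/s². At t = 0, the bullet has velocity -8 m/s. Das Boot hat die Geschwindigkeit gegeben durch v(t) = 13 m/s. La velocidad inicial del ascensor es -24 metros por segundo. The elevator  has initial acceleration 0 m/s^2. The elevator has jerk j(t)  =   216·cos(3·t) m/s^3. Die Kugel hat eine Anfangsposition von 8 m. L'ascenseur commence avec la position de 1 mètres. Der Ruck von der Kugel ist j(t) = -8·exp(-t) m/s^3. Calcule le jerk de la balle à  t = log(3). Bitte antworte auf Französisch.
Nous avons le jerk j(t) = -8·exp(-t). En substituant t = log(3): j(log(3)) = -8/3.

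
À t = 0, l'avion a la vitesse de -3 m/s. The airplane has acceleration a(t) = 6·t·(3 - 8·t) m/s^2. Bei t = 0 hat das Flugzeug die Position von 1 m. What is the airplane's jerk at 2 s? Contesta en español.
Debemos derivar nuestra ecuación de la aceleración a(t) = 6·t·(3 - 8·t) 1 vez. Derivando la aceleración, obtenemos la sacudida: j(t) = 18 - 96·t. Tenemos la sacudida j(t) = 18 - 96·t. Sustituyendo t = 2: j(2) = -174.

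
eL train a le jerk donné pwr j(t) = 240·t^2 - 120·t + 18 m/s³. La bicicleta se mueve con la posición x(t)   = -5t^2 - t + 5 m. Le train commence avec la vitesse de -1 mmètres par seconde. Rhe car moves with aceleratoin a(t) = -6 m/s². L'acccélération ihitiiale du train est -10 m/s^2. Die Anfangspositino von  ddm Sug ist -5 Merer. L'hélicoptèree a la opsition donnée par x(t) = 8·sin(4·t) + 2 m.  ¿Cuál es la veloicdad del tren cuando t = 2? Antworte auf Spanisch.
Debemos encontrar la integral de nuestra ecuación de la sacudida j(t) = 240·t^2 - 120·t + 18 2 veces. La antiderivada de la sacudida, con a(0) = -10, da la aceleración: a(t) = 80·t^3 - 60·t^2 + 18·t - 10. Tomando ∫a(t)dt y aplicando v(0) = -1, encontramos v(t) = 20·t^4 - 20·t^3 + 9·t^2 - 10·t - 1. De la ecuación de la velocidad v(t) = 20·t^4 - 20·t^3 + 9·t^2 - 10·t - 1, sustituimos t = 2 para obtener v = 175.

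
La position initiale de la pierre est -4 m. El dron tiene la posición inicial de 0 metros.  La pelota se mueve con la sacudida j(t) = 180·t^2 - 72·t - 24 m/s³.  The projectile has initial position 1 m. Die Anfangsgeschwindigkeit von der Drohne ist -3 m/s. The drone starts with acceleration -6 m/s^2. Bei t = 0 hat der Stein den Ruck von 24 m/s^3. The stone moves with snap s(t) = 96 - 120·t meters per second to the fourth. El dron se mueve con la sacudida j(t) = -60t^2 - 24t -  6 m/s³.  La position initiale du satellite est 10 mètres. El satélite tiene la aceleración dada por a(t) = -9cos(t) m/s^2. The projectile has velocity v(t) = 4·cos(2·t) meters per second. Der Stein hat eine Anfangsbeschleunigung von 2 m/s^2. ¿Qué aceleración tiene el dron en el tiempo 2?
Partiendo de la sacudida j(t) = -60·t^2 - 24·t - 6, tomamos 1 integral. Integrando la sacudida y usando la condición inicial a(0) = -6, obtenemos a(t) = -20·t^3 - 12·t^2 - 6·t - 6. De la ecuación de la aceleración a(t) = -20·t^3 - 12·t^2 - 6·t - 6, sustituimos t = 2 para obtener a = -226.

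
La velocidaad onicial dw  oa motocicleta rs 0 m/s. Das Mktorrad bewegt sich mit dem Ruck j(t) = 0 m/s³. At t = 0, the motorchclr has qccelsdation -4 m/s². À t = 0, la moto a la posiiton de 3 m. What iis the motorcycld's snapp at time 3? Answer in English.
We must differentiate our jerk equation j(t) = 0 1 time. Taking d/dt of j(t), we find s(t) = 0. From the given snap equation s(t) = 0, we substitute t = 3 to get s = 0.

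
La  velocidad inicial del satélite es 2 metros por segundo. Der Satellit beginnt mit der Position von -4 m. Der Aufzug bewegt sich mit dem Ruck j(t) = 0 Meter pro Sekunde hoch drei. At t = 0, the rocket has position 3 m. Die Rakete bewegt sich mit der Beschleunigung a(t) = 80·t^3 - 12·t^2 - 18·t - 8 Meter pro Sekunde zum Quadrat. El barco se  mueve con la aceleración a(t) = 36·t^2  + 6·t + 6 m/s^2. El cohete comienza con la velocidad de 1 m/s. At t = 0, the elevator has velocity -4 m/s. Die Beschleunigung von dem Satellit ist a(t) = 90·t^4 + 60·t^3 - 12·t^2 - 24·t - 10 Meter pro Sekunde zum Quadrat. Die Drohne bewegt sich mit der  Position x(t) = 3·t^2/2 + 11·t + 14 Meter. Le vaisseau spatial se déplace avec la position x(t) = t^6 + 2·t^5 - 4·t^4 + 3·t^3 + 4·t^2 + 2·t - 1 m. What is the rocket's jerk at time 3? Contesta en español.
Debemos derivar nuestra ecuación de la aceleración a(t) = 80·t^3 - 12·t^2 - 18·t - 8 1 vez. Derivando la aceleración, obtenemos la sacudida: j(t) = 240·t^2 - 24·t - 18. Usando j(t) = 240·t^2 - 24·t - 18 y sustituyendo t = 3, encontramos j = 2070.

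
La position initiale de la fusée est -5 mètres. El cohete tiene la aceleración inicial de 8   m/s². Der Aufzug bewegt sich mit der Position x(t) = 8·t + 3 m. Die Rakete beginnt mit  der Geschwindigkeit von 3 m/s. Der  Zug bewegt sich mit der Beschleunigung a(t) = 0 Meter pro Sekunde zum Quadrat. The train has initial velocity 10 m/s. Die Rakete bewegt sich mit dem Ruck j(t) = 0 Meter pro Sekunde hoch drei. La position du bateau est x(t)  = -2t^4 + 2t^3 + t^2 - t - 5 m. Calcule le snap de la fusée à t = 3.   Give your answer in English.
To solve this, we need to take 1 derivative of our jerk equation j(t) = 0. The derivative of jerk gives snap: s(t) = 0. We have snap s(t) = 0. Substituting t = 3: s(3) = 0.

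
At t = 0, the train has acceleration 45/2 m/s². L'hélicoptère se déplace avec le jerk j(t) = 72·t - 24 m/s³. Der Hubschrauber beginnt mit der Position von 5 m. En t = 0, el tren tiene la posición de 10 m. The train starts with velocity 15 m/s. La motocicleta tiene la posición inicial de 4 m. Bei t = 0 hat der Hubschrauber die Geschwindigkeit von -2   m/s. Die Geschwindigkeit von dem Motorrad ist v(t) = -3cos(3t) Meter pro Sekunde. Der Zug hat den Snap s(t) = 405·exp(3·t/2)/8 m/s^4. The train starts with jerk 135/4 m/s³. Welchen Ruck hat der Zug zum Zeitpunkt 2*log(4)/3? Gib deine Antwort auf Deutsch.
Wir müssen das Integral unserer Gleichung für den Snap s(t) = 405·exp(3·t/2)/8 1-mal finden. Durch Integration von dem Snap und Verwendung der Anfangsbedingung j(0) = 135/4, erhalten wir j(t) = 135·exp(3·t/2)/4. Wir haben den Ruck j(t) = 135·exp(3·t/2)/4. Durch Einsetzen von t = 2*log(4)/3: j(2*log(4)/3) = 135.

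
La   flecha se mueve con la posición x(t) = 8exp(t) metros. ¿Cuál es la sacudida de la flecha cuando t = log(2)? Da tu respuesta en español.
Para resolver esto, necesitamos tomar 3 derivadas de nuestra ecuación de la posición x(t) = 8·exp(t). La derivada de la posición da la velocidad: v(t) = 8·exp(t). Tomando d/dt de v(t), encontramos a(t) = 8·exp(t). Tomando d/dt de a(t), encontramos j(t) = 8·exp(t). Usando j(t) = 8·exp(t) y sustituyendo t = log(2), encontramos j = 16.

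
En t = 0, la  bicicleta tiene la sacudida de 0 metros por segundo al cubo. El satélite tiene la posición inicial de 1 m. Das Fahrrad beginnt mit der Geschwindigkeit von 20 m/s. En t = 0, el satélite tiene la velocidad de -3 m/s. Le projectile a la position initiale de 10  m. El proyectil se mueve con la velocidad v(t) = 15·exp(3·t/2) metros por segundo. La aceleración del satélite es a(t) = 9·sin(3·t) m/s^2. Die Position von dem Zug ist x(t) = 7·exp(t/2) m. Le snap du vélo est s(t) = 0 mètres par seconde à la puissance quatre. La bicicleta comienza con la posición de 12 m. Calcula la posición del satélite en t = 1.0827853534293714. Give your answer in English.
We need to integrate our acceleration equation a(t) = 9·sin(3·t) 2 times. Finding the integral of a(t) and using v(0) = -3: v(t) = -3·cos(3·t). Integrating velocity and using the initial condition x(0) = 1, we get x(t) = 1 - sin(3·t). Using x(t) = 1 - sin(3·t) and substituting t = 1.0827853534293714, we find x = 1.10656069981227.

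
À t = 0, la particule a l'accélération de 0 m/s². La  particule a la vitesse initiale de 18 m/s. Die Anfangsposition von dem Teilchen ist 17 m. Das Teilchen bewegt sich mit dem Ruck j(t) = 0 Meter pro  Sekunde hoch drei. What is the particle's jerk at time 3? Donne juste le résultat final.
j(3) = 0.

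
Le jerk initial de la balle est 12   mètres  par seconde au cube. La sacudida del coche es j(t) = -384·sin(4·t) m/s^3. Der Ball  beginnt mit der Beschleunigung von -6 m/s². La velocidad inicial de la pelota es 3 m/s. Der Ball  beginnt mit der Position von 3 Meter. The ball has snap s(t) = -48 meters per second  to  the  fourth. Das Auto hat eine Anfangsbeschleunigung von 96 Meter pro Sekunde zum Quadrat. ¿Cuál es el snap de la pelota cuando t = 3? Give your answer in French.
En utilisant s(t) = -48 et en substituant t = 3, nous trouvons s = -48.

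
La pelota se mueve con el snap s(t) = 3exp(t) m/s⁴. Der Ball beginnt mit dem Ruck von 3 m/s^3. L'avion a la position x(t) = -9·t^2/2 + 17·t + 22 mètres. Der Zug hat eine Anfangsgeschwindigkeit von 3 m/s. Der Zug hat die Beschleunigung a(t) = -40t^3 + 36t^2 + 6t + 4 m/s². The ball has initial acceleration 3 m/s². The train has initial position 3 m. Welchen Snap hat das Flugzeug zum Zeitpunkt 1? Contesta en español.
Partiendo de la posición x(t) = -9·t^2/2 + 17·t + 22, tomamos 4 derivadas. Tomando d/dt de x(t), encontramos v(t) = 17 - 9·t. La derivada de la velocidad da la aceleración: a(t) = -9. Derivando la aceleración, obtenemos la sacudida: j(t) = 0. Tomando d/dt de j(t), encontramos s(t) = 0. De la ecuación del snap s(t) = 0, sustituimos t = 1 para obtener s = 0.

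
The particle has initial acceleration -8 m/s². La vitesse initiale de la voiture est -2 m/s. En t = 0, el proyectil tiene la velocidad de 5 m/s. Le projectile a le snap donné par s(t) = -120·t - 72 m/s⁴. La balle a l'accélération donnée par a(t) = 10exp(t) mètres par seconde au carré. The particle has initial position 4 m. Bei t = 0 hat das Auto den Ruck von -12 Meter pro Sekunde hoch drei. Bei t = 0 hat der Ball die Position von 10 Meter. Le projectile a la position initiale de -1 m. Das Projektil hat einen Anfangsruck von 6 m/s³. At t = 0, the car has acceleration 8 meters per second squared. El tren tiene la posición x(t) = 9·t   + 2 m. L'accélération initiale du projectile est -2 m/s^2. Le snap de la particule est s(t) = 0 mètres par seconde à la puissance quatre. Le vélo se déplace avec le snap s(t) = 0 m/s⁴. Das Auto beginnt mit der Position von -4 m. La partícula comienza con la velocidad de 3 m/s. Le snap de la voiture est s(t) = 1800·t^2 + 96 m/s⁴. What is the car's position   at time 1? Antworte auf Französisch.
Pour résoudre ceci, nous devons prendre 4 primitives de notre équation du snap s(t) = 1800·t^2 + 96. En intégrant le snap et en utilisant la condition initiale j(0) = -12, nous obtenons j(t) = 600·t^3 + 96·t - 12. L'intégrale du jerk est l'accélération. En utilisant a(0) = 8, nous obtenons a(t) = 150·t^4 + 48·t^2 - 12·t + 8. La primitive de l'accélération est la vitesse. En utilisant v(0) = -2, nous obtenons v(t) = 30·t^5 + 16·t^3 - 6·t^2 + 8·t - 2. En intégrant la vitesse et en utilisant la condition initiale x(0) = -4, nous obtenons x(t) = 5·t^6 + 4·t^4 - 2·t^3 + 4·t^2 - 2·t - 4. Nous avons la position x(t) = 5·t^6 + 4·t^4 - 2·t^3 + 4·t^2 - 2·t - 4. En substituant t = 1: x(1) = 5.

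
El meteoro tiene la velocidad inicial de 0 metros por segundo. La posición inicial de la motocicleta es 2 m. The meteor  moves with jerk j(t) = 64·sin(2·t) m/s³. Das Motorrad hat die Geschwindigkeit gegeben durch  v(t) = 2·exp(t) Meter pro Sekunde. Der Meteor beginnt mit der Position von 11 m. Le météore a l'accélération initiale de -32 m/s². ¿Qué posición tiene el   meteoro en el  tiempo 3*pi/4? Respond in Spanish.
Partiendo de la sacudida j(t) = 64·sin(2·t), tomamos 3 integrales. La integral de la sacudida, con a(0) = -32, da la aceleración: a(t) = -32·cos(2·t). La integral de la aceleración es la velocidad. Usando v(0) = 0, obtenemos v(t) = -16·sin(2·t). La integral de la velocidad es la posición. Usando x(0) = 11, obtenemos x(t) = 8·cos(2·t) + 3. Tenemos la posición x(t) = 8·cos(2·t) + 3. Sustituyendo t = 3*pi/4: x(3*pi/4) = 3.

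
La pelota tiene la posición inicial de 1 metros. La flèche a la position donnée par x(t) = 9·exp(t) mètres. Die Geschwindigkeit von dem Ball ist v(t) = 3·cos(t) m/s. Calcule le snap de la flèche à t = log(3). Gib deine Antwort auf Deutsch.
Ausgehend von der Position x(t) = 9·exp(t), nehmen wir 4 Ableitungen. Durch Ableiten von der Position erhalten wir die Geschwindigkeit: v(t) = 9·exp(t). Mit d/dt von v(t) finden wir a(t) = 9·exp(t). Die Ableitung von der Beschleunigung ergibt den Ruck: j(t) = 9·exp(t). Durch Ableiten von dem Ruck erhalten wir den Snap: s(t) = 9·exp(t). Wir haben den Snap s(t) = 9·exp(t). Durch Einsetzen von t = log(3): s(log(3)) = 27.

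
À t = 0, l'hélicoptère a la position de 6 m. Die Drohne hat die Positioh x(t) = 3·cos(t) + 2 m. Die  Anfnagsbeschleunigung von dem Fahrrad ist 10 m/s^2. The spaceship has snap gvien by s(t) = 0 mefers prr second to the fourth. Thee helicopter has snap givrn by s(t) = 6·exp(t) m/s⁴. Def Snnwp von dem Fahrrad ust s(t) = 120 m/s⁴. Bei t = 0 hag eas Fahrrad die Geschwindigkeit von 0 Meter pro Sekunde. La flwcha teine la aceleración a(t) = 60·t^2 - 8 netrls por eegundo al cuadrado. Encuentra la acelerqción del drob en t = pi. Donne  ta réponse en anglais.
To solve this, we need to take 2 derivatives of our position equation x(t) = 3·cos(t) + 2. Taking d/dt of x(t), we find v(t) = -3·sin(t). The derivative of velocity gives acceleration: a(t) = -3·cos(t). We have acceleration a(t) = -3·cos(t). Substituting t = pi: a(pi) = 3.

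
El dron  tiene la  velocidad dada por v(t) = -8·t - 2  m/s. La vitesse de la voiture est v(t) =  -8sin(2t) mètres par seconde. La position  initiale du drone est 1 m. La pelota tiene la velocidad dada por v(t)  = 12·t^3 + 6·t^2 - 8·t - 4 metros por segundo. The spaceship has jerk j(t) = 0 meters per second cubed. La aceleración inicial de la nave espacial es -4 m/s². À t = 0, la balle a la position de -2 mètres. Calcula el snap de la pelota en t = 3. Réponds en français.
En partant de la vitesse v(t) = 12·t^3 + 6·t^2 - 8·t - 4, nous prenons 3 dérivées. En dérivant la vitesse, nous obtenons l'accélération: a(t) = 36·t^2 + 12·t - 8. En prenant d/dt de a(t), nous trouvons j(t) = 72·t + 12. En prenant d/dt de j(t), nous trouvons s(t) = 72. De l'équation du snap s(t) = 72, nous substituons t = 3 pour obtenir s = 72.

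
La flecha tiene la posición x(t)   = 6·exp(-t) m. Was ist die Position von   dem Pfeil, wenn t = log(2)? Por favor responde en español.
Usando x(t) = 6·exp(-t) y sustituyendo t = log(2), encontramos x = 3.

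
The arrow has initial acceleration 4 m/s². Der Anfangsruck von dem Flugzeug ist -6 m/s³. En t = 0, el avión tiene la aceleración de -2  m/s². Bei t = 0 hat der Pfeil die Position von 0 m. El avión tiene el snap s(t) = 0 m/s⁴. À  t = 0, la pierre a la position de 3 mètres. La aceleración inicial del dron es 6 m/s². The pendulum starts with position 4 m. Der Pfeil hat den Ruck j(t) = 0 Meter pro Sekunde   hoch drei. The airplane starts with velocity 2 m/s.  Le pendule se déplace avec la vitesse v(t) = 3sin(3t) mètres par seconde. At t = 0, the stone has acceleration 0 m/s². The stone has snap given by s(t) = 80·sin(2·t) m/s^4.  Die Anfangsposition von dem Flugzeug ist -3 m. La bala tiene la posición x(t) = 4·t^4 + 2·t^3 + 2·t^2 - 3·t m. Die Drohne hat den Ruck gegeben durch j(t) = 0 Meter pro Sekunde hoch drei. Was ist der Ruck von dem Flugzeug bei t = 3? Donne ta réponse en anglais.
Starting from snap s(t) = 0, we take 1 integral. Integrating snap and using the initial condition j(0) = -6, we get j(t) = -6. From the given jerk equation j(t) = -6, we substitute t = 3 to get j = -6.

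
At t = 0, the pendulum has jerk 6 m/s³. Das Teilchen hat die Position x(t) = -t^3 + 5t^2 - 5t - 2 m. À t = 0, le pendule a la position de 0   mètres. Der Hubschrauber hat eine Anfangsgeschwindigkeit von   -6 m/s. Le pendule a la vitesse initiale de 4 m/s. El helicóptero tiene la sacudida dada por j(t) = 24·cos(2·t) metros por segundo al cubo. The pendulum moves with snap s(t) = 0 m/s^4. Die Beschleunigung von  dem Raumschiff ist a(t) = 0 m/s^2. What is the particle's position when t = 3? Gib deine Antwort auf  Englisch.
Using x(t) = -t^3 + 5·t^2 - 5·t - 2 and substituting t = 3, we find x = 1.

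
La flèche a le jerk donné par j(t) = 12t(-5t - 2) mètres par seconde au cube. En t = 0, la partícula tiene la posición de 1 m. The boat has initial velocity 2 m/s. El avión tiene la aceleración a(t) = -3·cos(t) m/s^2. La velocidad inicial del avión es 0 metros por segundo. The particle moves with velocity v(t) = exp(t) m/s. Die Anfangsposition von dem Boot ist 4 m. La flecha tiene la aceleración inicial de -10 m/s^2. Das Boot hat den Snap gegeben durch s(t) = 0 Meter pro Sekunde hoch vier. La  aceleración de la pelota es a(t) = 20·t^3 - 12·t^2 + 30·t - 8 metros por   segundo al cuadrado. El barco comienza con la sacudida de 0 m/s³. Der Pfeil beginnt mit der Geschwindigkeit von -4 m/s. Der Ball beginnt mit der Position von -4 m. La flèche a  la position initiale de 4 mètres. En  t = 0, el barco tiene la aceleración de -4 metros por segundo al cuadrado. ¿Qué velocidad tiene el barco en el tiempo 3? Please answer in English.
We need to integrate our snap equation s(t) = 0 3 times. The antiderivative of snap is jerk. Using j(0) = 0, we get j(t) = 0. The antiderivative of jerk, with a(0) = -4, gives acceleration: a(t) = -4. Finding the antiderivative of a(t) and using v(0) = 2: v(t) = 2 - 4·t. Using v(t) = 2 - 4·t and substituting t = 3, we find v = -10.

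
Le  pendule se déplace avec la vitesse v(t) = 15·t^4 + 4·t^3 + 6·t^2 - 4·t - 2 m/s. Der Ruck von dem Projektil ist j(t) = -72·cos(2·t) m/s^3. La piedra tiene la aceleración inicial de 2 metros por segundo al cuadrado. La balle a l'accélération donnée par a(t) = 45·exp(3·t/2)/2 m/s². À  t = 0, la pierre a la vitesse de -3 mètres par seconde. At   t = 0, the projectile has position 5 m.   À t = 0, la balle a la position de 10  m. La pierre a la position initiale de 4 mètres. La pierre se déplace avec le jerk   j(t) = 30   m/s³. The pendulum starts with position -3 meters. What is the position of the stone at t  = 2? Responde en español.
Necesitamos integrar nuestra ecuación de la sacudida j(t) = 30 3 veces. La integral de la sacudida, con a(0) = 2, da la aceleración: a(t) = 30·t + 2. Tomando ∫a(t)dt y aplicando v(0) = -3, encontramos v(t) = 15·t^2 + 2·t - 3. Tomando ∫v(t)dt y aplicando x(0) = 4, encontramos x(t) = 5·t^3 + t^2 - 3·t + 4. Tenemos la posición x(t) = 5·t^3 + t^2 - 3·t + 4. Sustituyendo t = 2: x(2) = 42.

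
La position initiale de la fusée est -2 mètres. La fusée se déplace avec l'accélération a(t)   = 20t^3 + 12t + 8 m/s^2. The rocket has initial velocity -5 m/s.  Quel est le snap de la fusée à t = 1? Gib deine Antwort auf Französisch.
Pour résoudre ceci, nous devons prendre 2 dérivées de notre équation de l'accélération a(t) = 20·t^3 + 12·t + 8. La dérivée de l'accélération donne le jerk: j(t) = 60·t^2 + 12. En dérivant le jerk, nous obtenons le snap: s(t) = 120·t. De l'équation du snap s(t) = 120·t, nous substituons t = 1 pour obtenir s = 120.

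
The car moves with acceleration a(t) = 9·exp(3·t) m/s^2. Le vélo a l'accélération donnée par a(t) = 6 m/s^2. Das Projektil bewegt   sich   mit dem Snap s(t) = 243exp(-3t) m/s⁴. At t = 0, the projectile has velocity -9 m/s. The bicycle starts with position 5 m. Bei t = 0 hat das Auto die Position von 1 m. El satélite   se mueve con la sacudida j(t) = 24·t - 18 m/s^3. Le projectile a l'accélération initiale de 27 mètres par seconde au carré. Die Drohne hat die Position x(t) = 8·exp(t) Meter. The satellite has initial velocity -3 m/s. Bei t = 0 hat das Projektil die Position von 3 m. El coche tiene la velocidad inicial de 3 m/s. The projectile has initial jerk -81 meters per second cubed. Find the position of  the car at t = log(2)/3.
Starting from acceleration a(t) = 9·exp(3·t), we take 2 antiderivatives. The antiderivative of acceleration, with v(0) = 3, gives velocity: v(t) = 3·exp(3·t). The antiderivative of velocity, with x(0) = 1, gives position: x(t) = exp(3·t). Using x(t) = exp(3·t) and substituting t = log(2)/3, we find x = 2.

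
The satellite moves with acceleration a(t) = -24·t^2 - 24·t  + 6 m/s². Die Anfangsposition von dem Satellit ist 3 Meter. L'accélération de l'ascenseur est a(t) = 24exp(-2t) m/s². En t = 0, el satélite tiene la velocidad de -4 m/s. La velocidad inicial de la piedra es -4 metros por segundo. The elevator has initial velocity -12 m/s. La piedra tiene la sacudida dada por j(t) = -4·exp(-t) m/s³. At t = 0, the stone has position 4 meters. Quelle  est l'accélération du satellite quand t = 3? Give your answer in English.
From the given acceleration equation a(t) = -24·t^2 - 24·t + 6, we substitute t = 3 to get a = -282.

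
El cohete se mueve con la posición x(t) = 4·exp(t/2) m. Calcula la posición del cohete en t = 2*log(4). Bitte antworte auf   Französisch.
Nous avons la position x(t) = 4·exp(t/2). En substituant t = 2*log(4): x(2*log(4)) = 16.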